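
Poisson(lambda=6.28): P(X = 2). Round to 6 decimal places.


P = e^(-lam) * lam^k / k!
e^(-6.28) ≈ 0.001873401
lam^k = 6.28^2 = 39.4384
k! = 2! = 2
P = 0.001873401 * 39.4384 / 2 ≈ 0.036942

0.036942


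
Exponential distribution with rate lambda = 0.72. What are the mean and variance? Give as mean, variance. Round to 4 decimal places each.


mean = 1/lam, var = 1/lam^2
mean = 1 / 0.72 = 25/18 ≈ 1.388889
lam^2 = 0.72^2 = 0.5184
var = 1 / 0.5184 = 625/324 ≈ 1.929012

1.3889, 1.9290


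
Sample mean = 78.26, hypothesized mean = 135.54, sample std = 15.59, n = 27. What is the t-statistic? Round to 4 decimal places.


t = (xbar - mu0) / (s/sqrt(n))
xbar - mu0 = 78.26 - 135.54 = -57.28
sqrt(27) ≈ 5.19615242
s/sqrt(n) = 15.59 / 5.19615242 ≈ 3.00029690
t = -57.28 / 3.00029690 ≈ -19.091444

-19.0914


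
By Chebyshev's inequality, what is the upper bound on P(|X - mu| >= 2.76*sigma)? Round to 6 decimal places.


P <= 1/k^2
k^2 = 2.76^2 = 7.6176
1/k^2 = 1 / 7.6176 = 625/4761 ≈ 0.13127494

0.131275


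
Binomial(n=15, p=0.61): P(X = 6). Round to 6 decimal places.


P = C(n,k) * p^k * (1-p)^(n-k)
C(15,6) = 5005
p^k = 0.61^6 ≈ 0.05152037
(1-p)^(n-k) = 0.39^9 ≈ 0.0002087284
P = 5005 * 0.05152037 * 0.0002087284 ≈ 0.053823

0.053823


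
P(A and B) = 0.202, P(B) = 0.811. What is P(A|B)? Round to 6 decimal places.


P(A|B) = P(A and B) / P(B) = 0.202 / 0.811 = 202/811 ≈ 0.24907522

0.249075


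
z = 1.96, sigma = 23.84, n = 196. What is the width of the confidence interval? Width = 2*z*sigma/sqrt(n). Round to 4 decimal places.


width = 2*z*sigma/sqrt(n)
2*z*sigma = 2 * 1.96 * 23.84 = 93.4528
sqrt(196) = 14
width = 93.4528 / 14 = 6.6752

6.6752


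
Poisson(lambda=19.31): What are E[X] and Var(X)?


E[X] = Var(X) = lambda = 19.31

19.31, 19.31


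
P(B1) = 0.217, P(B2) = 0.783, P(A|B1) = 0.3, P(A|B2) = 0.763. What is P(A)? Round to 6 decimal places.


P(A) = P(A|B1)*P(B1) + P(A|B2)*P(B2)
P(A|B1)*P(B1) = 0.3 * 0.217 = 0.0651
P(A|B2)*P(B2) = 0.763 * 0.783 = 0.597429
P(A) = 0.0651 + 0.597429 = 0.662529

0.662529


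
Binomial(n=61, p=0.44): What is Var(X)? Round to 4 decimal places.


Var = n*p*(1-p) = 61 * 0.44 * 0.56 = 15.0304

15.0304


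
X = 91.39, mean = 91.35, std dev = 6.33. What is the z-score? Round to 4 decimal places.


z = (X - mu) / sigma
X - mu = 91.39 - 91.35 = 0.04
z = 0.04 / 6.33 = 4/633 ≈ 0.006319

0.0063


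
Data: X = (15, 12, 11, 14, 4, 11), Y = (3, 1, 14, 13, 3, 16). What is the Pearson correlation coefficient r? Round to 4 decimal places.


r = sum((xi-xbar)(yi-ybar)) / sqrt(sum((xi-xbar)^2) * sum((yi-ybar)^2))
n = 6, xbar = 67/6 ≈ 11.166667, ybar = 50/6 = 25/3 ≈ 8.333333
Sxy = sum((xi-xbar)(yi-ybar)) = 68/3 ≈ 22.666667
Sxx = sum((xi-xbar)^2) = 449/6 ≈ 74.833333
Syy = sum((yi-ybar)^2) = 670/3 ≈ 223.333333
sqrt(Sxx*Syy) ≈ 129.277909
r = Sxy / sqrt(Sxx*Syy) = 22.666667 / 129.277909 ≈ 0.175333

0.1753


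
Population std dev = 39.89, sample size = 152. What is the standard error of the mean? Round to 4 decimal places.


SE = sigma / sqrt(n)
sqrt(152) ≈ 12.328828
SE = 39.89 / 12.328828 ≈ 3.235506

3.2355


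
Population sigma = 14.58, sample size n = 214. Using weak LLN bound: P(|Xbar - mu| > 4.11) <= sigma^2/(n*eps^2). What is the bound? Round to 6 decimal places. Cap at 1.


bound = min(1, sigma^2/(n*eps^2))
sigma^2 = 14.58^2 = 212.5764
n*eps^2 = 214 * 4.11^2 = 214 * 16.8921 = 3614.9094
sigma^2/(n*eps^2) = 212.5764 / 3614.9094 ≈ 0.05880546

0.058805


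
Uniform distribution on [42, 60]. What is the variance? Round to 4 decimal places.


Var = (b-a)^2 / 12
(b-a)^2 = (60 - 42)^2 = 324
Var = 324/12 = 27

27.0000


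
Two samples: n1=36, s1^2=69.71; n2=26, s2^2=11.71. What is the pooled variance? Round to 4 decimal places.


sp^2 = ((n1-1)*s1^2 + (n2-1)*s2^2)/(n1+n2-2)
(n1-1)*s1^2 = 35 * 69.71 = 2439.85
(n2-1)*s2^2 = 25 * 11.71 = 292.75
numerator = 2439.85 + 292.75 = 2732.6
n1+n2-2 = 60
sp^2 = 2732.6 / 60 = 13663/300 ≈ 45.543333

45.5433


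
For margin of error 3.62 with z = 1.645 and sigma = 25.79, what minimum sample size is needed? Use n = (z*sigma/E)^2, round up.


z*sigma/E = 1.645 * 25.79 / 3.62 ≈ 11.719489
(z*sigma/E)^2 ≈ 137.346421
round up: n = 138

138


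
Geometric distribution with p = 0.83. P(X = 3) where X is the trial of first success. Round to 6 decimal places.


P = (1-p)^(k-1) * p
(1-p)^(k-1) = 0.17^2 = 0.0289
P = 0.0289 * 0.83 = 0.023987

0.023987


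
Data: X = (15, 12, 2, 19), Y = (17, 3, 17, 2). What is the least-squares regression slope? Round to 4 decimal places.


b = sum((xi-xbar)(yi-ybar)) / sum((xi-xbar)^2)
n = 4, xbar = 48/4 = 12, ybar = 39/4 = 9.75
Sxy = sum((xi-xbar)(yi-ybar)) = -105
Sxx = sum((xi-xbar)^2) = 158
b = Sxy / Sxx = -105/158 ≈ -0.664557

-0.6646


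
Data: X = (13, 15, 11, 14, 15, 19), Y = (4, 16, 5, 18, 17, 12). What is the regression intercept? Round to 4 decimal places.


a = ybar - b*xbar, where b = sum((xi-xbar)(yi-ybar)) / sum((xi-xbar)^2)
n = 6, xbar = 87/6 = 14.5, ybar = 72/6 = 12
Sxy = sum((xi-xbar)(yi-ybar)) = 38
Sxx = sum((xi-xbar)^2) = 35.5
b = Sxy / Sxx = 76/71 ≈ 1.070423
a = 12 - 1.070423 * 14.5 = -250/71 ≈ -3.521127

-3.5211


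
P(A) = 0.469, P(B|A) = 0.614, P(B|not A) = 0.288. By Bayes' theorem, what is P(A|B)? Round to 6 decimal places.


P(A|B) = P(B|A)*P(A) / P(B), P(B) = P(B|A)*P(A) + P(B|not A)*P(not A)
P(B|A)*P(A) = 0.614 * 0.469 = 0.287966
P(B|not A)*P(not A) = 0.288 * 0.531 = 0.152928
P(B) = 0.287966 + 0.152928 = 0.440894
P(A|B) = 0.287966 / 0.440894 ≈ 0.65314112

0.653141


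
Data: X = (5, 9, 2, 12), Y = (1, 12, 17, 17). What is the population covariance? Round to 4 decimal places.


Cov = (1/n)*sum((xi-xbar)(yi-ybar))
n = 4, xbar = 28/4 = 7, ybar = 47/4 = 11.75
sum((xi-xbar)(yi-ybar)) = 22
Cov = 22 / 4 = 5.5

5.5000


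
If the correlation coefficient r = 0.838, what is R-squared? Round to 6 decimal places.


R^2 = r^2 = (0.838)^2 = 0.702244

0.702244


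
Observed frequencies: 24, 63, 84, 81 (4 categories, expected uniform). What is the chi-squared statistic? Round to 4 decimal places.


chi2 = sum((O-E)^2/E), E = total/4
total = 252, E = 252/4 = 63
(24 - 63)^2 / 63 = 1521 / 63 = 169/7 ≈ 24.142857
(63 - 63)^2 / 63 = 0 / 63 = 0
(84 - 63)^2 / 63 = 441 / 63 = 7
(81 - 63)^2 / 63 = 324 / 63 = 36/7 ≈ 5.142857
chi2 = 254/7 ≈ 36.285714

36.2857


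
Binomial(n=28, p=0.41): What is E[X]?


E[X] = n*p = 28 * 0.41 = 11.48

11.48


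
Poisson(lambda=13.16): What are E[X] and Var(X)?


E[X] = Var(X) = lambda = 13.16

13.16, 13.16


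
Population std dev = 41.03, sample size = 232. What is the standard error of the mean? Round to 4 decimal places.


SE = sigma / sqrt(n)
sqrt(232) ≈ 15.231546
SE = 41.03 / 15.231546 ≈ 2.693751

2.6938


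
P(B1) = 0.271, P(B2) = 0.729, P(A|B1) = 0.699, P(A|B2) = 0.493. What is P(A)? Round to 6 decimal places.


P(A) = P(A|B1)*P(B1) + P(A|B2)*P(B2)
P(A|B1)*P(B1) = 0.699 * 0.271 = 0.189429
P(A|B2)*P(B2) = 0.493 * 0.729 = 0.359397
P(A) = 0.189429 + 0.359397 = 0.548826

0.548826


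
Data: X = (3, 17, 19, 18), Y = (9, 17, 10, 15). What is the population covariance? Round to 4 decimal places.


Cov = (1/n)*sum((xi-xbar)(yi-ybar))
n = 4, xbar = 57/4 = 14.25, ybar = 51/4 = 12.75
sum((xi-xbar)(yi-ybar)) = 49.25
Cov = 49.25 / 4 = 12.3125

12.3125


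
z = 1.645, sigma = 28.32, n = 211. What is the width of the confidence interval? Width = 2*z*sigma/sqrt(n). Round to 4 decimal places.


width = 2*z*sigma/sqrt(n)
2*z*sigma = 2 * 1.645 * 28.32 = 93.1728
sqrt(211) ≈ 14.525839
width = 93.1728 / 14.525839 ≈ 6.414280

6.4143


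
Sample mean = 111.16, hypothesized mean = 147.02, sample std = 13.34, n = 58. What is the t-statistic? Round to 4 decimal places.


t = (xbar - mu0) / (s/sqrt(n))
xbar - mu0 = 111.16 - 147.02 = -35.86
sqrt(58) ≈ 7.61577311
s/sqrt(n) = 13.34 / 7.61577311 ≈ 1.75162781
t = -35.86 / 1.75162781 ≈ -20.472386

-20.4724


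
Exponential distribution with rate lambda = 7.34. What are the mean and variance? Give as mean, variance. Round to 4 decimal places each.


mean = 1/lam, var = 1/lam^2
mean = 1 / 7.34 = 50/367 ≈ 0.136240
lam^2 = 7.34^2 = 53.8756
var = 1 / 53.8756 ≈ 0.018561

0.1362, 0.0186


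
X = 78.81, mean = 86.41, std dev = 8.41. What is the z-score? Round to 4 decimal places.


z = (X - mu) / sigma
X - mu = 78.81 - 86.41 = -7.6
z = -7.6 / 8.41 = -760/841 ≈ -0.903686

-0.9037


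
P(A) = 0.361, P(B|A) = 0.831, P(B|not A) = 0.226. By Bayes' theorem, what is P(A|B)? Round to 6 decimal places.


P(A|B) = P(B|A)*P(A) / P(B), P(B) = P(B|A)*P(A) + P(B|not A)*P(not A)
P(B|A)*P(A) = 0.831 * 0.361 = 0.299991
P(B|not A)*P(not A) = 0.226 * 0.639 = 0.144414
P(B) = 0.299991 + 0.144414 = 0.444405
P(A|B) = 0.299991 / 0.444405 ≈ 0.67503966

0.675040


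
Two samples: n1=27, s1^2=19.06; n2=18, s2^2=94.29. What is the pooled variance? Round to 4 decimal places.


sp^2 = ((n1-1)*s1^2 + (n2-1)*s2^2)/(n1+n2-2)
(n1-1)*s1^2 = 26 * 19.06 = 495.56
(n2-1)*s2^2 = 17 * 94.29 = 1602.93
numerator = 495.56 + 1602.93 = 2098.49
n1+n2-2 = 43
sp^2 = 2098.49 / 43 = 209849/4300 ≈ 48.802093

48.8021


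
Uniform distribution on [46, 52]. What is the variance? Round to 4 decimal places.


Var = (b-a)^2 / 12
(b-a)^2 = (52 - 46)^2 = 36
Var = 36/12 = 3

3.0000


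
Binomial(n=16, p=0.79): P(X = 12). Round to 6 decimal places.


P = C(n,k) * p^k * (1-p)^(n-k)
C(16,12) = 1820
p^k = 0.79^12 ≈ 0.05909151
(1-p)^(n-k) = 0.21^4 = 0.00194481
P = 1820 * 0.05909151 * 0.00194481 ≈ 0.209158

0.209158


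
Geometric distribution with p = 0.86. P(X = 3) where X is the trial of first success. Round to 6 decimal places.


P = (1-p)^(k-1) * p
(1-p)^(k-1) = 0.14^2 = 0.0196
P = 0.0196 * 0.86 = 0.016856

0.016856


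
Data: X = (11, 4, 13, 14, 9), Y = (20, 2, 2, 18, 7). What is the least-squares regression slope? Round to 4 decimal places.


b = sum((xi-xbar)(yi-ybar)) / sum((xi-xbar)^2)
n = 5, xbar = 51/5 = 10.2, ybar = 49/5 = 9.8
Sxy = sum((xi-xbar)(yi-ybar)) = 69.2
Sxx = sum((xi-xbar)^2) = 62.8
b = Sxy / Sxx = 173/157 ≈ 1.101911

1.1019


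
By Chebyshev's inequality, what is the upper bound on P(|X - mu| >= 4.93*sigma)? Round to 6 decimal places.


P <= 1/k^2
k^2 = 4.93^2 = 24.3049
1/k^2 = 1 / 24.3049 ≈ 0.04114397

0.041144


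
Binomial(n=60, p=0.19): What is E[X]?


E[X] = n*p = 60 * 0.19 = 11.4

11.4


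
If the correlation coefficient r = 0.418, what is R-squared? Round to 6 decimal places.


R^2 = r^2 = (0.418)^2 = 0.174724

0.174724


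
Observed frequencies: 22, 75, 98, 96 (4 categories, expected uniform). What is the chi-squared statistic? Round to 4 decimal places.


chi2 = sum((O-E)^2/E), E = total/4
total = 291, E = 291/4 = 72.75
(22 - 72.75)^2 / 72.75 = 2575.5625 / 72.75 = 41209/1164 ≈ 35.402921
(75 - 72.75)^2 / 72.75 = 5.0625 / 72.75 = 27/388 ≈ 0.069588
(98 - 72.75)^2 / 72.75 = 637.5625 / 72.75 = 10201/1164 ≈ 8.763746
(96 - 72.75)^2 / 72.75 = 540.5625 / 72.75 = 2883/388 ≈ 7.430412
chi2 = 155/3 ≈ 51.666667

51.6667


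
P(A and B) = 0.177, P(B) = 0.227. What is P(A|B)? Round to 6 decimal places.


P(A|B) = P(A and B) / P(B) = 0.177 / 0.227 = 177/227 ≈ 0.77973568

0.779736


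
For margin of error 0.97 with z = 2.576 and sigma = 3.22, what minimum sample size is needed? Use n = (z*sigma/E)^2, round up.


z*sigma/E = 2.576 * 3.22 / 0.97 ≈ 8.551258
(z*sigma/E)^2 ≈ 73.124009
round up: n = 74

74


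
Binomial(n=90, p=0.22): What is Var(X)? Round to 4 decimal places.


Var = n*p*(1-p) = 90 * 0.22 * 0.78 = 15.444

15.4440


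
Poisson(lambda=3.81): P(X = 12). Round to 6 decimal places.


P = e^(-lam) * lam^k / k!
e^(-3.81) ≈ 0.02214818
lam^k = 3.81^12 ≈ 9356204.552250
k! = 12! = 479001600
P = 0.02214818 * 9356204.552250 / 479001600 ≈ 0.000433

0.000433


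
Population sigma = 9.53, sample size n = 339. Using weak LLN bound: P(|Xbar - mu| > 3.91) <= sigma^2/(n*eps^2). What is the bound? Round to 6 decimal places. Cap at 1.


bound = min(1, sigma^2/(n*eps^2))
sigma^2 = 9.53^2 = 90.8209
n*eps^2 = 339 * 3.91^2 = 339 * 15.2881 = 5182.6659
sigma^2/(n*eps^2) = 90.8209 / 5182.6659 ≈ 0.01752397

0.017524


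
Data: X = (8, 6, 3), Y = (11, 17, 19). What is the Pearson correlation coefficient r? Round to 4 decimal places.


r = sum((xi-xbar)(yi-ybar)) / sqrt(sum((xi-xbar)^2) * sum((yi-ybar)^2))
n = 3, xbar = 17/3 ≈ 5.666667, ybar = 47/3 ≈ 15.666667
Sxy = sum((xi-xbar)(yi-ybar)) = -58/3 ≈ -19.333333
Sxx = sum((xi-xbar)^2) = 38/3 ≈ 12.666667
Syy = sum((yi-ybar)^2) = 104/3 ≈ 34.666667
sqrt(Sxx*Syy) ≈ 20.954978
r = Sxy / sqrt(Sxx*Syy) = -19.333333 / 20.954978 ≈ -0.922613

-0.9226


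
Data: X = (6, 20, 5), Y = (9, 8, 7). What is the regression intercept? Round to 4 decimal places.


a = ybar - b*xbar, where b = sum((xi-xbar)(yi-ybar)) / sum((xi-xbar)^2)
n = 3, xbar = 31/3 ≈ 10.333333, ybar = 24/3 = 8
Sxy = sum((xi-xbar)(yi-ybar)) = 1
Sxx = sum((xi-xbar)^2) = 422/3 ≈ 140.666667
b = Sxy / Sxx = 3/422 ≈ 0.007109
a = 8 - 0.007109 * 10.333333 = 3345/422 ≈ 7.926540

7.9265


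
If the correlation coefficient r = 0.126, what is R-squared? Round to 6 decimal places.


R^2 = r^2 = (0.126)^2 = 0.015876

0.015876


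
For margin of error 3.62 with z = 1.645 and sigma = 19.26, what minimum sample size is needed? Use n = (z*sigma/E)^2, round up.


z*sigma/E = 1.645 * 19.26 / 3.62 ≈ 8.752127
(z*sigma/E)^2 ≈ 76.599728
round up: n = 77

77


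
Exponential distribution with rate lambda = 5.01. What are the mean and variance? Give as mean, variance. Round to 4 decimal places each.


mean = 1/lam, var = 1/lam^2
mean = 1 / 5.01 = 100/501 ≈ 0.199601
lam^2 = 5.01^2 = 25.1001
var = 1 / 25.1001 ≈ 0.039840

0.1996, 0.0398


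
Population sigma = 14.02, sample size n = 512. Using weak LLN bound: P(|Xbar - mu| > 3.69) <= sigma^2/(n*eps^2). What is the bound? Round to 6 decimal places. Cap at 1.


bound = min(1, sigma^2/(n*eps^2))
sigma^2 = 14.02^2 = 196.5604
n*eps^2 = 512 * 3.69^2 = 512 * 13.6161 = 6971.4432
sigma^2/(n*eps^2) = 196.5604 / 6971.4432 ≈ 0.02819508

0.028195


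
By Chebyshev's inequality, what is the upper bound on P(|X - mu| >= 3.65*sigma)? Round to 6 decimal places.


P <= 1/k^2
k^2 = 3.65^2 = 13.3225
1/k^2 = 1 / 13.3225 = 400/5329 ≈ 0.07506099

0.075061


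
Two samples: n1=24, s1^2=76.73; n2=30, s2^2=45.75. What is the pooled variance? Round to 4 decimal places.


sp^2 = ((n1-1)*s1^2 + (n2-1)*s2^2)/(n1+n2-2)
(n1-1)*s1^2 = 23 * 76.73 = 1764.79
(n2-1)*s2^2 = 29 * 45.75 = 1326.75
numerator = 1764.79 + 1326.75 = 3091.54
n1+n2-2 = 52
sp^2 = 3091.54 / 52 = 154577/2600 ≈ 59.452692

59.4527


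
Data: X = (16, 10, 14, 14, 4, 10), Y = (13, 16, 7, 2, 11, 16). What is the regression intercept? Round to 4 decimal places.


a = ybar - b*xbar, where b = sum((xi-xbar)(yi-ybar)) / sum((xi-xbar)^2)
n = 6, xbar = 68/6 = 34/3 ≈ 11.333333, ybar = 65/6 ≈ 10.833333
Sxy = sum((xi-xbar)(yi-ybar)) = -116/3 ≈ -38.666667
Sxx = sum((xi-xbar)^2) = 280/3 ≈ 93.333333
b = Sxy / Sxx = -29/70 ≈ -0.414286
a = 10.833333 - (-0.414286) * 11.333333 = 1087/70 ≈ 15.528571

15.5286


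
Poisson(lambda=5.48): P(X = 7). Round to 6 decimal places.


P = e^(-lam) * lam^k / k!
e^(-5.48) ≈ 0.004169330
lam^k = 5.48^7 ≈ 148410.254350
k! = 7! = 5040
P = 0.004169330 * 148410.254350 / 5040 ≈ 0.122772

0.122772


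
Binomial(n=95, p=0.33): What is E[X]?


E[X] = n*p = 95 * 0.33 = 31.35

31.35


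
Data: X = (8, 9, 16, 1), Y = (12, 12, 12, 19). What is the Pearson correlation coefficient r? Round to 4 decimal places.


r = sum((xi-xbar)(yi-ybar)) / sqrt(sum((xi-xbar)^2) * sum((yi-ybar)^2))
n = 4, xbar = 34/4 = 8.5, ybar = 55/4 = 13.75
Sxy = sum((xi-xbar)(yi-ybar)) = -52.5
Sxx = sum((xi-xbar)^2) = 113
Syy = sum((yi-ybar)^2) = 36.75
sqrt(Sxx*Syy) ≈ 64.441834
r = Sxy / sqrt(Sxx*Syy) = -52.5 / 64.441834 ≈ -0.814688

-0.8147


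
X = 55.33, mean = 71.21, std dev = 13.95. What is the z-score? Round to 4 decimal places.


z = (X - mu) / sigma
X - mu = 55.33 - 71.21 = -15.88
z = -15.88 / 13.95 = -1588/1395 ≈ -1.138351

-1.1384


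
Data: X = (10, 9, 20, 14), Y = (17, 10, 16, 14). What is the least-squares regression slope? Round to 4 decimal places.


b = sum((xi-xbar)(yi-ybar)) / sum((xi-xbar)^2)
n = 4, xbar = 53/4 = 13.25, ybar = 57/4 = 14.25
Sxy = sum((xi-xbar)(yi-ybar)) = 20.75
Sxx = sum((xi-xbar)^2) = 74.75
b = Sxy / Sxx = 83/299 ≈ 0.277592

0.2776


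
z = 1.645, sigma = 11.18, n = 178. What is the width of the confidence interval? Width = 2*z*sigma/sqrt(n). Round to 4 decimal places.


width = 2*z*sigma/sqrt(n)
2*z*sigma = 2 * 1.645 * 11.18 = 36.7822
sqrt(178) ≈ 13.341664
width = 36.7822 / 13.341664 ≈ 2.756942

2.7569


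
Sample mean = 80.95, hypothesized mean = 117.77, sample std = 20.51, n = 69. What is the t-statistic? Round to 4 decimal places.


t = (xbar - mu0) / (s/sqrt(n))
xbar - mu0 = 80.95 - 117.77 = -36.82
sqrt(69) ≈ 8.30662386
s/sqrt(n) = 20.51 / 8.30662386 ≈ 2.46911385
t = -36.82 / 2.46911385 ≈ -14.912233

-14.9122


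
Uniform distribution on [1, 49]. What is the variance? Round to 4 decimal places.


Var = (b-a)^2 / 12
(b-a)^2 = (49 - 1)^2 = 2304
Var = 2304/12 = 192

192.0000


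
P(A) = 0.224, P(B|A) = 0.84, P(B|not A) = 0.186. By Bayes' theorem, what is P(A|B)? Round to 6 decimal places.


P(A|B) = P(B|A)*P(A) / P(B), P(B) = P(B|A)*P(A) + P(B|not A)*P(not A)
P(B|A)*P(A) = 0.84 * 0.224 = 0.18816
P(B|not A)*P(not A) = 0.186 * 0.776 = 0.144336
P(B) = 0.18816 + 0.144336 = 0.332496
P(A|B) = 0.18816 / 0.332496 = 3920/6927 ≈ 0.56590154

0.565902


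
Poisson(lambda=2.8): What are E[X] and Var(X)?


E[X] = Var(X) = lambda = 2.8

2.8, 2.8


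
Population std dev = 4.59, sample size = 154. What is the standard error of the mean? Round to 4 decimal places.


SE = sigma / sqrt(n)
sqrt(154) ≈ 12.409674
SE = 4.59 / 12.409674 ≈ 0.369873

0.3699


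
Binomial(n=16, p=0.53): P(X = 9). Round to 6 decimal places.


P = C(n,k) * p^k * (1-p)^(n-k)
C(16,9) = 11440
p^k = 0.53^9 ≈ 0.003299764
(1-p)^(n-k) = 0.47^7 ≈ 0.005066231
P = 11440 * 0.003299764 * 0.005066231 ≈ 0.191247

0.191247


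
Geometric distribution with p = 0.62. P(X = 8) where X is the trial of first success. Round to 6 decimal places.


P = (1-p)^(k-1) * p
(1-p)^(k-1) = 0.38^7 ≈ 0.001144156
P = 0.001144156 * 0.62 ≈ 0.0007093766

0.000709


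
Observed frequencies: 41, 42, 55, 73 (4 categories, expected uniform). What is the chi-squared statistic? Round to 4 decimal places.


chi2 = sum((O-E)^2/E), E = total/4
total = 211, E = 211/4 = 52.75
(41 - 52.75)^2 / 52.75 = 138.0625 / 52.75 = 2209/844 ≈ 2.617299
(42 - 52.75)^2 / 52.75 = 115.5625 / 52.75 = 1849/844 ≈ 2.190758
(55 - 52.75)^2 / 52.75 = 5.0625 / 52.75 = 81/844 ≈ 0.095972
(73 - 52.75)^2 / 52.75 = 410.0625 / 52.75 = 6561/844 ≈ 7.773697
chi2 = 2675/211 ≈ 12.677725

12.6777


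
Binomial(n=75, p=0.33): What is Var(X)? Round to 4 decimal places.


Var = n*p*(1-p) = 75 * 0.33 * 0.67 = 16.5825

16.5825


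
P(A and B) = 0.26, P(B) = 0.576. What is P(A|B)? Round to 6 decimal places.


P(A|B) = P(A and B) / P(B) = 0.26 / 0.576 = 65/144 ≈ 0.45138889

0.451389


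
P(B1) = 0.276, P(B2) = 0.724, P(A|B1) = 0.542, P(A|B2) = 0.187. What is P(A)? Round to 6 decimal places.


P(A) = P(A|B1)*P(B1) + P(A|B2)*P(B2)
P(A|B1)*P(B1) = 0.542 * 0.276 = 0.149592
P(A|B2)*P(B2) = 0.187 * 0.724 = 0.135388
P(A) = 0.149592 + 0.135388 = 0.28498

0.284980


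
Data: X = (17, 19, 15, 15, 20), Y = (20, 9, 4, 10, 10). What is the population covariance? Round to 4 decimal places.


Cov = (1/n)*sum((xi-xbar)(yi-ybar))
n = 5, xbar = 86/5 = 17.2, ybar = 53/5 = 10.6
sum((xi-xbar)(yi-ybar)) = 9.4
Cov = 9.4 / 5 = 1.88

1.8800


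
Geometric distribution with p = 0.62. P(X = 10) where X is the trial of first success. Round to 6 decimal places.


P = (1-p)^(k-1) * p
(1-p)^(k-1) = 0.38^9 ≈ 0.0001652161
P = 0.0001652161 * 0.62 ≈ 0.0001024340

0.000102


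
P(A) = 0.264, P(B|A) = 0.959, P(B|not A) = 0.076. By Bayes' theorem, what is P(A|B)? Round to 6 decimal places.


P(A|B) = P(B|A)*P(A) / P(B), P(B) = P(B|A)*P(A) + P(B|not A)*P(not A)
P(B|A)*P(A) = 0.959 * 0.264 = 0.253176
P(B|not A)*P(not A) = 0.076 * 0.736 = 0.055936
P(B) = 0.253176 + 0.055936 = 0.309112
P(A|B) = 0.253176 / 0.309112 ≈ 0.81904294

0.819043


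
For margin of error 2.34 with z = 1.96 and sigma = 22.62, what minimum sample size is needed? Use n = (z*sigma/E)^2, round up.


z*sigma/E = 1.96 * 22.62 / 2.34 = 1421/75 ≈ 18.946667
(z*sigma/E)^2 = 2019241/5625 ≈ 358.976178
round up: n = 359

359


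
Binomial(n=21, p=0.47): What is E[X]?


E[X] = n*p = 21 * 0.47 = 9.87

9.87


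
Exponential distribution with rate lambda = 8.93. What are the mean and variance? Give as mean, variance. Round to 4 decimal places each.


mean = 1/lam, var = 1/lam^2
mean = 1 / 8.93 = 100/893 ≈ 0.111982
lam^2 = 8.93^2 = 79.7449
var = 1 / 79.7449 ≈ 0.012540

0.1120, 0.0125


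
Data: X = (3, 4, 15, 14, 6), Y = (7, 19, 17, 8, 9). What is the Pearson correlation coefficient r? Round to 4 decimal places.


r = sum((xi-xbar)(yi-ybar)) / sqrt(sum((xi-xbar)^2) * sum((yi-ybar)^2))
n = 5, xbar = 42/5 = 8.4, ybar = 60/5 = 12
Sxy = sum((xi-xbar)(yi-ybar)) = 14
Sxx = sum((xi-xbar)^2) = 129.2
Syy = sum((yi-ybar)^2) = 124
sqrt(Sxx*Syy) ≈ 126.573299
r = Sxy / sqrt(Sxx*Syy) = 14 / 126.573299 ≈ 0.110608

0.1106


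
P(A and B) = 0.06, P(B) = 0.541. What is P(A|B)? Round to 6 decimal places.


P(A|B) = P(A and B) / P(B) = 0.06 / 0.541 = 60/541 ≈ 0.11090573

0.110906


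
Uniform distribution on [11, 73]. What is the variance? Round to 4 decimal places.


Var = (b-a)^2 / 12
(b-a)^2 = (73 - 11)^2 = 3844
Var = 3844/12 ≈ 320.333333

320.3333


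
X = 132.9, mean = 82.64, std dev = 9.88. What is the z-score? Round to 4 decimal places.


z = (X - mu) / sigma
X - mu = 132.9 - 82.64 = 50.26
z = 50.26 / 9.88 = 2513/494 ≈ 5.087045

5.0870


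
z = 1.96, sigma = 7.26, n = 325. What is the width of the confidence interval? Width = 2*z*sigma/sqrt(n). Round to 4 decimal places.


width = 2*z*sigma/sqrt(n)
2*z*sigma = 2 * 1.96 * 7.26 = 28.4592
sqrt(325) ≈ 18.027756
width = 28.4592 / 18.027756 ≈ 1.578632

1.5786


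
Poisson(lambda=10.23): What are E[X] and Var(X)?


E[X] = Var(X) = lambda = 10.23

10.23, 10.23


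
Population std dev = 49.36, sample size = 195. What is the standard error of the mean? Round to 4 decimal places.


SE = sigma / sqrt(n)
sqrt(195) ≈ 13.964240
SE = 49.36 / 13.964240 ≈ 3.534743

3.5347


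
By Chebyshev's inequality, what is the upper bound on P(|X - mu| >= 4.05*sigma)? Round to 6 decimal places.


P <= 1/k^2
k^2 = 4.05^2 = 16.4025
1/k^2 = 1 / 16.4025 = 400/6561 ≈ 0.06096632

0.060966


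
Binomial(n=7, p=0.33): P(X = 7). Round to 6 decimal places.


P = C(n,k) * p^k * (1-p)^(n-k)
C(7,7) = 1
p^k = 0.33^7 ≈ 0.0004261844
(1-p)^(n-k) = 0.67^0 = 1
P = 1 * 0.0004261844 * 1 ≈ 0.000426

0.000426


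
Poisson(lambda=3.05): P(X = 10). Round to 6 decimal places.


P = e^(-lam) * lam^k / k!
e^(-3.05) ≈ 0.04735892
lam^k = 3.05^10 ≈ 69662.393717
k! = 10! = 3628800
P = 0.04735892 * 69662.393717 / 3628800 ≈ 0.000909

0.000909


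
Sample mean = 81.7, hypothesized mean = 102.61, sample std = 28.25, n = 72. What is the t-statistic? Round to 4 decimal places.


t = (xbar - mu0) / (s/sqrt(n))
xbar - mu0 = 81.7 - 102.61 = -20.91
sqrt(72) ≈ 8.48528137
s/sqrt(n) = 28.25 / 8.48528137 ≈ 3.32929443
t = -20.91 / 3.32929443 ≈ -6.280610

-6.2806


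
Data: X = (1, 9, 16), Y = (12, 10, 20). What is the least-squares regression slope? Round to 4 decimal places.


b = sum((xi-xbar)(yi-ybar)) / sum((xi-xbar)^2)
n = 3, xbar = 26/3 ≈ 8.666667, ybar = 42/3 = 14
Sxy = sum((xi-xbar)(yi-ybar)) = 58
Sxx = sum((xi-xbar)^2) = 338/3 ≈ 112.666667
b = Sxy / Sxx = 87/169 ≈ 0.514793

0.5148


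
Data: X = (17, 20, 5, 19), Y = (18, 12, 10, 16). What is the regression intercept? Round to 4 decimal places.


a = ybar - b*xbar, where b = sum((xi-xbar)(yi-ybar)) / sum((xi-xbar)^2)
n = 4, xbar = 61/4 = 15.25, ybar = 56/4 = 14
Sxy = sum((xi-xbar)(yi-ybar)) = 46
Sxx = sum((xi-xbar)^2) = 144.75
b = Sxy / Sxx = 184/579 ≈ 0.317789
a = 14 - 0.317789 * 15.25 = 5300/579 ≈ 9.153713

9.1537


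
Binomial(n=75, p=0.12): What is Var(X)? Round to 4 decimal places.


Var = n*p*(1-p) = 75 * 0.12 * 0.88 = 7.92

7.9200


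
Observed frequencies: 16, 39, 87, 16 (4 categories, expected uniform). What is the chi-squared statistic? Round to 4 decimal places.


chi2 = sum((O-E)^2/E), E = total/4
total = 158, E = 158/4 = 39.5
(16 - 39.5)^2 / 39.5 = 552.25 / 39.5 = 2209/158 ≈ 13.981013
(39 - 39.5)^2 / 39.5 = 0.25 / 39.5 = 1/158 ≈ 0.006329
(87 - 39.5)^2 / 39.5 = 2256.25 / 39.5 = 9025/158 ≈ 57.120253
(16 - 39.5)^2 / 39.5 = 552.25 / 39.5 = 2209/158 ≈ 13.981013
chi2 = 6722/79 ≈ 85.088608

85.0886


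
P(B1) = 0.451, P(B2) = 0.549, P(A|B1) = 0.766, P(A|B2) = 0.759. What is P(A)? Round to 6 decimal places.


P(A) = P(A|B1)*P(B1) + P(A|B2)*P(B2)
P(A|B1)*P(B1) = 0.766 * 0.451 = 0.345466
P(A|B2)*P(B2) = 0.759 * 0.549 = 0.416691
P(A) = 0.345466 + 0.416691 = 0.762157

0.762157


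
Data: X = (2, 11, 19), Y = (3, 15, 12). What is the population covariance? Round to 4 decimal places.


Cov = (1/n)*sum((xi-xbar)(yi-ybar))
n = 3, xbar = 32/3 ≈ 10.666667, ybar = 30/3 = 10
sum((xi-xbar)(yi-ybar)) = 79
Cov = 79 / 3 = 79/3 ≈ 26.333333

26.3333


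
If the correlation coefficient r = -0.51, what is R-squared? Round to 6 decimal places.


R^2 = r^2 = (-0.51)^2 = 0.2601

0.260100


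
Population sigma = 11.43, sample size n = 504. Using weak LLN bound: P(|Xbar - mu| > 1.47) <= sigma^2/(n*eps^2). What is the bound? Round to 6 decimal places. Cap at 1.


bound = min(1, sigma^2/(n*eps^2))
sigma^2 = 11.43^2 = 130.6449
n*eps^2 = 504 * 1.47^2 = 504 * 2.1609 = 1089.0936
sigma^2/(n*eps^2) = 130.6449 / 1089.0936 ≈ 0.11995746

0.119957


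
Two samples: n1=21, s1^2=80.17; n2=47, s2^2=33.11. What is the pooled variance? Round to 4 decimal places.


sp^2 = ((n1-1)*s1^2 + (n2-1)*s2^2)/(n1+n2-2)
(n1-1)*s1^2 = 20 * 80.17 = 1603.4
(n2-1)*s2^2 = 46 * 33.11 = 1523.06
numerator = 1603.4 + 1523.06 = 3126.46
n1+n2-2 = 66
sp^2 = 3126.46 / 66 = 156323/3300 ≈ 47.370606

47.3706


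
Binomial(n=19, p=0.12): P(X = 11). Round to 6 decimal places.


P = C(n,k) * p^k * (1-p)^(n-k)
C(19,11) = 75582
p^k = 0.12^11 ≈ 0.00000000007430084
(1-p)^(n-k) = 0.88^8 ≈ 0.3596345
P = 75582 * 0.00000000007430084 * 0.3596345 ≈ 0.000002

0.000002


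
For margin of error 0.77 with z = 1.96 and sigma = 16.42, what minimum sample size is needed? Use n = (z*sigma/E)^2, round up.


z*sigma/E = 1.96 * 16.42 / 0.77 = 11494/275 ≈ 41.796364
(z*sigma/E)^2 ≈ 1746.936013
round up: n = 1747

1747


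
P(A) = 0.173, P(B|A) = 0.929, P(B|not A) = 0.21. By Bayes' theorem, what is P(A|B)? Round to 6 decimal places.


P(A|B) = P(B|A)*P(A) / P(B), P(B) = P(B|A)*P(A) + P(B|not A)*P(not A)
P(B|A)*P(A) = 0.929 * 0.173 = 0.160717
P(B|not A)*P(not A) = 0.21 * 0.827 = 0.17367
P(B) = 0.160717 + 0.17367 = 0.334387
P(A|B) = 0.160717 / 0.334387 ≈ 0.48063172

0.480632


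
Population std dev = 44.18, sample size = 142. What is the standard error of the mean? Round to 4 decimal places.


SE = sigma / sqrt(n)
sqrt(142) ≈ 11.916375
SE = 44.18 / 11.916375 ≈ 3.707503

3.7075


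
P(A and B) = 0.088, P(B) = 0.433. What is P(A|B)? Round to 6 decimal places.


P(A|B) = P(A and B) / P(B) = 0.088 / 0.433 = 88/433 ≈ 0.20323326

0.203233


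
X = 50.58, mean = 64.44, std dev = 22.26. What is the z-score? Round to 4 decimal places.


z = (X - mu) / sigma
X - mu = 50.58 - 64.44 = -13.86
z = -13.86 / 22.26 = -33/53 ≈ -0.622642

-0.6226


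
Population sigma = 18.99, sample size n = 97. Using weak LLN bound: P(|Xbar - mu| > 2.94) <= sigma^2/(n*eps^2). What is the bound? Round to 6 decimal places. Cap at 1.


bound = min(1, sigma^2/(n*eps^2))
sigma^2 = 18.99^2 = 360.6201
n*eps^2 = 97 * 2.94^2 = 97 * 8.6436 = 838.4292
sigma^2/(n*eps^2) = 360.6201 / 838.4292 ≈ 0.43011396

0.430114


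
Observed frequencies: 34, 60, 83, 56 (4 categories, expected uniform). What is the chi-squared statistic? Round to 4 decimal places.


chi2 = sum((O-E)^2/E), E = total/4
total = 233, E = 233/4 = 58.25
(34 - 58.25)^2 / 58.25 = 588.0625 / 58.25 = 9409/932 ≈ 10.095494
(60 - 58.25)^2 / 58.25 = 3.0625 / 58.25 = 49/932 ≈ 0.052575
(83 - 58.25)^2 / 58.25 = 612.5625 / 58.25 = 9801/932 ≈ 10.516094
(56 - 58.25)^2 / 58.25 = 5.0625 / 58.25 = 81/932 ≈ 0.086910
chi2 = 4835/233 ≈ 20.751073

20.7511


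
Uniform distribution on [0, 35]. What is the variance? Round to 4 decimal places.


Var = (b-a)^2 / 12
(b-a)^2 = (35 - 0)^2 = 1225
Var = 1225/12 ≈ 102.083333

102.0833


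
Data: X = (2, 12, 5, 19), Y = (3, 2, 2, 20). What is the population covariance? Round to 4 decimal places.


Cov = (1/n)*sum((xi-xbar)(yi-ybar))
n = 4, xbar = 38/4 = 9.5, ybar = 27/4 = 6.75
sum((xi-xbar)(yi-ybar)) = 163.5
Cov = 163.5 / 4 = 40.875

40.8750


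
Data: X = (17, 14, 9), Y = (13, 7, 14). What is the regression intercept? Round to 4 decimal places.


a = ybar - b*xbar, where b = sum((xi-xbar)(yi-ybar)) / sum((xi-xbar)^2)
n = 3, xbar = 40/3 ≈ 13.333333, ybar = 34/3 ≈ 11.333333
Sxy = sum((xi-xbar)(yi-ybar)) = -25/3 ≈ -8.333333
Sxx = sum((xi-xbar)^2) = 98/3 ≈ 32.666667
b = Sxy / Sxx = -25/98 ≈ -0.255102
a = 11.333333 - (-0.255102) * 13.333333 = 722/49 ≈ 14.734694

14.7347


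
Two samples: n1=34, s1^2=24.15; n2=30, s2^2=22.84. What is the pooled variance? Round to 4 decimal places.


sp^2 = ((n1-1)*s1^2 + (n2-1)*s2^2)/(n1+n2-2)
(n1-1)*s1^2 = 33 * 24.15 = 796.95
(n2-1)*s2^2 = 29 * 22.84 = 662.36
numerator = 796.95 + 662.36 = 1459.31
n1+n2-2 = 62
sp^2 = 1459.31 / 62 = 145931/6200 ≈ 23.537258

23.5373


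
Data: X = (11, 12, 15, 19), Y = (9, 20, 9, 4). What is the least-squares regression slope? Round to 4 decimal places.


b = sum((xi-xbar)(yi-ybar)) / sum((xi-xbar)^2)
n = 4, xbar = 57/4 = 14.25, ybar = 42/4 = 10.5
Sxy = sum((xi-xbar)(yi-ybar)) = -48.5
Sxx = sum((xi-xbar)^2) = 38.75
b = Sxy / Sxx = -194/155 ≈ -1.251613

-1.2516


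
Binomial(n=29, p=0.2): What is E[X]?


E[X] = n*p = 29 * 0.2 = 5.8

5.8


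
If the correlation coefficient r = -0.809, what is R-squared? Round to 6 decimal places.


R^2 = r^2 = (-0.809)^2 = 0.654481

0.654481


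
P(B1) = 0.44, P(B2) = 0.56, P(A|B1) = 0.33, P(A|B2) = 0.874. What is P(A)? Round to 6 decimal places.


P(A) = P(A|B1)*P(B1) + P(A|B2)*P(B2)
P(A|B1)*P(B1) = 0.33 * 0.44 = 0.1452
P(A|B2)*P(B2) = 0.874 * 0.56 = 0.48944
P(A) = 0.1452 + 0.48944 = 0.63464

0.634640


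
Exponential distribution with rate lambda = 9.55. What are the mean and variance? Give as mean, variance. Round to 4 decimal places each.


mean = 1/lam, var = 1/lam^2
mean = 1 / 9.55 = 20/191 ≈ 0.104712
lam^2 = 9.55^2 = 91.2025
var = 1 / 91.2025 ≈ 0.010965

0.1047, 0.0110


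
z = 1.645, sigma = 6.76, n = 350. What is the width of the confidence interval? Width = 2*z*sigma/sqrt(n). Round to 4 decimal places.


width = 2*z*sigma/sqrt(n)
2*z*sigma = 2 * 1.645 * 6.76 = 22.2404
sqrt(350) ≈ 18.708287
width = 22.2404 / 18.708287 ≈ 1.188799

1.1888


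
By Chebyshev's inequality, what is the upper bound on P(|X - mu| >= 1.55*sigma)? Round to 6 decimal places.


P <= 1/k^2
k^2 = 1.55^2 = 2.4025
1/k^2 = 1 / 2.4025 = 400/961 ≈ 0.41623309

0.416233


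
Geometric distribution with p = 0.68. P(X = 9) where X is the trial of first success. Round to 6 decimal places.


P = (1-p)^(k-1) * p
(1-p)^(k-1) = 0.32^8 ≈ 0.0001099512
P = 0.0001099512 * 0.68 ≈ 0.00007476679

0.000075


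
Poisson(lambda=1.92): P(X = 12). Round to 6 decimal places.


P = e^(-lam) * lam^k / k!
e^(-1.92) ≈ 0.1466070
lam^k = 1.92^12 ≈ 2509.659166
k! = 12! = 479001600
P = 0.1466070 * 2509.659166 / 479001600 ≈ 0.000001

0.000001


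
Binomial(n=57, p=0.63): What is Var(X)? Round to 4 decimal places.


Var = n*p*(1-p) = 57 * 0.63 * 0.37 = 13.2867

13.2867


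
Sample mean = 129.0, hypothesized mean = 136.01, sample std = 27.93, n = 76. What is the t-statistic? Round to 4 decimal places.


t = (xbar - mu0) / (s/sqrt(n))
xbar - mu0 = 129.0 - 136.01 = -7.01
sqrt(76) ≈ 8.71779789
s/sqrt(n) = 27.93 / 8.71779789 ≈ 3.20379072
t = -7.01 / 3.20379072 ≈ -2.188033

-2.1880


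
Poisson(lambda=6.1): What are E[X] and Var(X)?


E[X] = Var(X) = lambda = 6.1

6.1, 6.1


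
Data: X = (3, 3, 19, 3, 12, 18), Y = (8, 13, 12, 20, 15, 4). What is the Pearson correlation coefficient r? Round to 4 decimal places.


r = sum((xi-xbar)(yi-ybar)) / sqrt(sum((xi-xbar)^2) * sum((yi-ybar)^2))
n = 6, xbar = 58/6 = 29/3 ≈ 9.666667, ybar = 72/6 = 12
Sxy = sum((xi-xbar)(yi-ybar)) = -93
Sxx = sum((xi-xbar)^2) = 886/3 ≈ 295.333333
Syy = sum((yi-ybar)^2) = 154
sqrt(Sxx*Syy) ≈ 213.263530
r = Sxy / sqrt(Sxx*Syy) = -93 / 213.263530 ≈ -0.436080

-0.4361


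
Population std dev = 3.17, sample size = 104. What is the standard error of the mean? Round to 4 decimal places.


SE = sigma / sqrt(n)
sqrt(104) ≈ 10.198039
SE = 3.17 / 10.198039 ≈ 0.310844

0.3108


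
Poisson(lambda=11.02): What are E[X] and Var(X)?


E[X] = Var(X) = lambda = 11.02

11.02, 11.02


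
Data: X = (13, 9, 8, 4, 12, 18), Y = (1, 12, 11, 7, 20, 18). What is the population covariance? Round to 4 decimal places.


Cov = (1/n)*sum((xi-xbar)(yi-ybar))
n = 6, xbar = 64/6 = 32/3 ≈ 10.666667, ybar = 69/6 = 11.5
sum((xi-xbar)(yi-ybar)) = 65
Cov = 65 / 6 = 65/6 ≈ 10.833333

10.8333


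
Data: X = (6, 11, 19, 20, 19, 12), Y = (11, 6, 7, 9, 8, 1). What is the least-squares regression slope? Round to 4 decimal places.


b = sum((xi-xbar)(yi-ybar)) / sum((xi-xbar)^2)
n = 6, xbar = 87/6 = 14.5, ybar = 42/6 = 7
Sxy = sum((xi-xbar)(yi-ybar)) = 0
Sxx = sum((xi-xbar)^2) = 161.5
b = Sxy / Sxx = 0

0.0000


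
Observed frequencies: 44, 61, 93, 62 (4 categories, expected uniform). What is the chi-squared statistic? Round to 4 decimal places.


chi2 = sum((O-E)^2/E), E = total/4
total = 260, E = 260/4 = 65
(44 - 65)^2 / 65 = 441 / 65 = 441/65 ≈ 6.784615
(61 - 65)^2 / 65 = 16 / 65 = 16/65 ≈ 0.246154
(93 - 65)^2 / 65 = 784 / 65 = 784/65 ≈ 12.061538
(62 - 65)^2 / 65 = 9 / 65 = 9/65 ≈ 0.138462
chi2 = 250/13 ≈ 19.230769

19.2308


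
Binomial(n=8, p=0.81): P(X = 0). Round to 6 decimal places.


P = C(n,k) * p^k * (1-p)^(n-k)
C(8,0) = 1
p^k = 0.81^0 = 1
(1-p)^(n-k) = 0.19^8 ≈ 0.000001698356
P = 1 * 1 * 0.000001698356 ≈ 0.000002

0.000002


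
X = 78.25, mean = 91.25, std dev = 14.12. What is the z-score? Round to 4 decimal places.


z = (X - mu) / sigma
X - mu = 78.25 - 91.25 = -13
z = -13 / 14.12 = -325/353 ≈ -0.920680

-0.9207


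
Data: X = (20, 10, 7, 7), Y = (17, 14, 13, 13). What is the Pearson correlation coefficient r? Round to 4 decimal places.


r = sum((xi-xbar)(yi-ybar)) / sqrt(sum((xi-xbar)^2) * sum((yi-ybar)^2))
n = 4, xbar = 44/4 = 11, ybar = 57/4 = 14.25
Sxy = sum((xi-xbar)(yi-ybar)) = 35
Sxx = sum((xi-xbar)^2) = 114
Syy = sum((yi-ybar)^2) = 10.75
sqrt(Sxx*Syy) ≈ 35.007142
r = Sxy / sqrt(Sxx*Syy) = 35 / 35.007142 ≈ 0.999796

0.9998


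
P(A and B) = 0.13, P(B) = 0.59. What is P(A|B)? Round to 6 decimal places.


P(A|B) = P(A and B) / P(B) = 0.13 / 0.59 = 13/59 ≈ 0.22033898

0.220339


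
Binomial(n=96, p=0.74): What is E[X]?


E[X] = n*p = 96 * 0.74 = 71.04

71.04


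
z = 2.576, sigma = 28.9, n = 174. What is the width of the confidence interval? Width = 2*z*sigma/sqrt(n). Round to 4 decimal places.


width = 2*z*sigma/sqrt(n)
2*z*sigma = 2 * 2.576 * 28.9 = 148.8928
sqrt(174) ≈ 13.190906
width = 148.8928 / 13.190906 ≈ 11.287534

11.2875


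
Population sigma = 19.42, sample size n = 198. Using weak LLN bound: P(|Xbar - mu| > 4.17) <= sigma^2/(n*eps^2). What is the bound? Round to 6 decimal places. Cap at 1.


bound = min(1, sigma^2/(n*eps^2))
sigma^2 = 19.42^2 = 377.1364
n*eps^2 = 198 * 4.17^2 = 198 * 17.3889 = 3443.0022
sigma^2/(n*eps^2) = 377.1364 / 3443.0022 ≈ 0.10953708

0.109537


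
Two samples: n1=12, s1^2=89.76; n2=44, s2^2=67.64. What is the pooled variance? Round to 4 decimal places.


sp^2 = ((n1-1)*s1^2 + (n2-1)*s2^2)/(n1+n2-2)
(n1-1)*s1^2 = 11 * 89.76 = 987.36
(n2-1)*s2^2 = 43 * 67.64 = 2908.52
numerator = 987.36 + 2908.52 = 3895.88
n1+n2-2 = 54
sp^2 = 3895.88 / 54 = 97397/1350 ≈ 72.145926

72.1459


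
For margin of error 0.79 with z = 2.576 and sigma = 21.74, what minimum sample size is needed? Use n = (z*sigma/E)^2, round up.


z*sigma/E = 2.576 * 21.74 / 0.79 = 700028/9875 ≈ 70.888911
(z*sigma/E)^2 ≈ 5025.237758
round up: n = 5026

5026


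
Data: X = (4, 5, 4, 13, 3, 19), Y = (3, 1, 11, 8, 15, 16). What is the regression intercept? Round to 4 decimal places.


a = ybar - b*xbar, where b = sum((xi-xbar)(yi-ybar)) / sum((xi-xbar)^2)
n = 6, xbar = 48/6 = 8, ybar = 54/6 = 9
Sxy = sum((xi-xbar)(yi-ybar)) = 82
Sxx = sum((xi-xbar)^2) = 212
b = Sxy / Sxx = 41/106 ≈ 0.386792
a = 9 - 0.386792 * 8 = 313/53 ≈ 5.905660

5.9057


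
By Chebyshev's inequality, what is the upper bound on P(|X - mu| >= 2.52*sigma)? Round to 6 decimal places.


P <= 1/k^2
k^2 = 2.52^2 = 6.3504
1/k^2 = 1 / 6.3504 = 625/3969 ≈ 0.15747040

0.157470


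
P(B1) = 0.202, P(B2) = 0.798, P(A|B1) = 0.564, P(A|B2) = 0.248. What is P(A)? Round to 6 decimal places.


P(A) = P(A|B1)*P(B1) + P(A|B2)*P(B2)
P(A|B1)*P(B1) = 0.564 * 0.202 = 0.113928
P(A|B2)*P(B2) = 0.248 * 0.798 = 0.197904
P(A) = 0.113928 + 0.197904 = 0.311832

0.311832


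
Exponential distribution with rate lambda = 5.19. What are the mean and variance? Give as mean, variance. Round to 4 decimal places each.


mean = 1/lam, var = 1/lam^2
mean = 1 / 5.19 = 100/519 ≈ 0.192678
lam^2 = 5.19^2 = 26.9361
var = 1 / 26.9361 ≈ 0.037125

0.1927, 0.0371


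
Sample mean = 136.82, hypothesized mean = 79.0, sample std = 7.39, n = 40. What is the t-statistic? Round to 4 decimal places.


t = (xbar - mu0) / (s/sqrt(n))
xbar - mu0 = 136.82 - 79.0 = 57.82
sqrt(40) ≈ 6.32455532
s/sqrt(n) = 7.39 / 6.32455532 ≈ 1.16846160
t = 57.82 / 1.16846160 ≈ 49.483869

49.4839


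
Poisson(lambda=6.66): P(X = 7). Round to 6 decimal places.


P = e^(-lam) * lam^k / k!
e^(-6.66) ≈ 0.001281146
lam^k = 6.66^7 ≈ 581191.968562
k! = 7! = 5040
P = 0.001281146 * 581191.968562 / 5040 ≈ 0.147737

0.147737


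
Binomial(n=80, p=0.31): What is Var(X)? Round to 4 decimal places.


Var = n*p*(1-p) = 80 * 0.31 * 0.69 = 17.112

17.1120


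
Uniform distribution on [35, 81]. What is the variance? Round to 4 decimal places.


Var = (b-a)^2 / 12
(b-a)^2 = (81 - 35)^2 = 2116
Var = 2116/12 ≈ 176.333333

176.3333


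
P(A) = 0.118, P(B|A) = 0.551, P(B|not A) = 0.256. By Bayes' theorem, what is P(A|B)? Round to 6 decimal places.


P(A|B) = P(B|A)*P(A) / P(B), P(B) = P(B|A)*P(A) + P(B|not A)*P(not A)
P(B|A)*P(A) = 0.551 * 0.118 = 0.065018
P(B|not A)*P(not A) = 0.256 * 0.882 = 0.225792
P(B) = 0.065018 + 0.225792 = 0.29081
P(A|B) = 0.065018 / 0.29081 ≈ 0.22357553

0.223576


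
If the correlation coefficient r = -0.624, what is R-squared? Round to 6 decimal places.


R^2 = r^2 = (-0.624)^2 = 0.389376

0.389376


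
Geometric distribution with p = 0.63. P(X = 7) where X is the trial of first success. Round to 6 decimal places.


P = (1-p)^(k-1) * p
(1-p)^(k-1) = 0.37^6 ≈ 0.002565726
P = 0.002565726 * 0.63 ≈ 0.001616408

0.001616


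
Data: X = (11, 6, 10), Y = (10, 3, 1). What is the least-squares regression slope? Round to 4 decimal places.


b = sum((xi-xbar)(yi-ybar)) / sum((xi-xbar)^2)
n = 3, xbar = 27/3 = 9, ybar = 14/3 ≈ 4.666667
Sxy = sum((xi-xbar)(yi-ybar)) = 12
Sxx = sum((xi-xbar)^2) = 14
b = Sxy / Sxx = 6/7 ≈ 0.857143

0.8571
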